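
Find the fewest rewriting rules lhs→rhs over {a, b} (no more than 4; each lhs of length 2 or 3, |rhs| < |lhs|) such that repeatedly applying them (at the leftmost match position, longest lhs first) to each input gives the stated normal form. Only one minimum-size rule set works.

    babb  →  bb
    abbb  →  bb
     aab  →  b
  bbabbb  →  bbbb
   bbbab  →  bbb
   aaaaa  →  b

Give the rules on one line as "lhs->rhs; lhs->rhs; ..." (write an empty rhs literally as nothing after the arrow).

aa->; aaa->b; ab->

  | babb => bb
  | abbb => bb
  | aab => b
  | bbabbb => bbbb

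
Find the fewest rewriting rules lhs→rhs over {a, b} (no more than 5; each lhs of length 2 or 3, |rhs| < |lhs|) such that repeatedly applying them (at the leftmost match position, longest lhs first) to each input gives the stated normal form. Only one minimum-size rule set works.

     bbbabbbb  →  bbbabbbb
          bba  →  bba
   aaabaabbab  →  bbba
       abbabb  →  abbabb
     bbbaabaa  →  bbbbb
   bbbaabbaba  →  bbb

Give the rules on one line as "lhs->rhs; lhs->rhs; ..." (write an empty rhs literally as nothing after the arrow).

  | bbbabbbb
  | bba
  | aaabaabbab => bbbaabbab => bbbabab => bbbaab => bbba
  | abbabb

aa->; aaa->bb; aab->a; aba->aa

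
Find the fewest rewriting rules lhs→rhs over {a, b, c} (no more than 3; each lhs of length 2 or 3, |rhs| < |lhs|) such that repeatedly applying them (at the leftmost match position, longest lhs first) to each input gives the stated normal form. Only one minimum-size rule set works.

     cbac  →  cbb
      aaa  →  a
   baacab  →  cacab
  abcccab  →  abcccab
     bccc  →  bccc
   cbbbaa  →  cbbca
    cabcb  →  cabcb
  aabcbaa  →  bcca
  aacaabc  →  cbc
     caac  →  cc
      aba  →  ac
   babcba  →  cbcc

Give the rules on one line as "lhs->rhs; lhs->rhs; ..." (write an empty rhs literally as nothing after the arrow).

aa->; ba->c; bac->bb

  | cbac => cbb
  | aaa => a
  | baacab => cacab
  | abcccab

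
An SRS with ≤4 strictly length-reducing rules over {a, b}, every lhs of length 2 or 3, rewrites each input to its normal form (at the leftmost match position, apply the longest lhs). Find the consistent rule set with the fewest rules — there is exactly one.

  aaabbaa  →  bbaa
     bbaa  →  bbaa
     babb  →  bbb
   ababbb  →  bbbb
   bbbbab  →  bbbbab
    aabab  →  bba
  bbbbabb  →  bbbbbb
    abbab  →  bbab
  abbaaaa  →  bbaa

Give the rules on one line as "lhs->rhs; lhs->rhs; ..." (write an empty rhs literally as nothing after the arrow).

  | aaabbaa => abbaa => bbaa
  | bbaa
  | babb => bbb
  | ababbb => abbbb => bbbb

aaa->a; aab->ba; abb->bb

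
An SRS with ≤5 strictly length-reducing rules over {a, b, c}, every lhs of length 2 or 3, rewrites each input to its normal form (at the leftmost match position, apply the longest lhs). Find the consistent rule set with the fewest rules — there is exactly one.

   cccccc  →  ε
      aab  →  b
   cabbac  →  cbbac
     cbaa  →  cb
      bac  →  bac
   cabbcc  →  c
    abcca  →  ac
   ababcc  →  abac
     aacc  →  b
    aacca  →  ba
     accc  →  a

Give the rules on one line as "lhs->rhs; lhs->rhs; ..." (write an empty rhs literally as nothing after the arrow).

aa->; bc->; ca->c; cc->b

  | cccccc => bcccc => ccc => bc => ε
  | aab => b
  | cabbac => cbbac
  | cbaa => cb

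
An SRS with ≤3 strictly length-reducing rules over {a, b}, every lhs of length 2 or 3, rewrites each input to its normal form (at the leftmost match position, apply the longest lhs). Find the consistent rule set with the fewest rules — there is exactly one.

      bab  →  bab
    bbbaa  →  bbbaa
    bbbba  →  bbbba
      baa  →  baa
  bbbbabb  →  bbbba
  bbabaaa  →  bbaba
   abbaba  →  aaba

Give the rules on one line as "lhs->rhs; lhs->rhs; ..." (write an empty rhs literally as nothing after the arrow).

  | bab
  | bbbaa
  | bbbba
  | baa

aaa->a; abb->a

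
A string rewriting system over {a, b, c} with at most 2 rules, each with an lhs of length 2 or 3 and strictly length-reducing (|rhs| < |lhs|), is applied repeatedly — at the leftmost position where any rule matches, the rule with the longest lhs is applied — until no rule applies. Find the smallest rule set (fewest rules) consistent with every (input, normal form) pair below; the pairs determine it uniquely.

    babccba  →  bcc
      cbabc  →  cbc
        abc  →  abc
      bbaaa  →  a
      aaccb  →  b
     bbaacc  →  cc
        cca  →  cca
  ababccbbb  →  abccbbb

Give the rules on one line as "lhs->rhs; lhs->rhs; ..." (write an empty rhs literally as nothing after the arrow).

ac->; ba->

  | babccba => bccba => bcc
  | cbabc => cbc
  | abc
  | bbaaa => baa => a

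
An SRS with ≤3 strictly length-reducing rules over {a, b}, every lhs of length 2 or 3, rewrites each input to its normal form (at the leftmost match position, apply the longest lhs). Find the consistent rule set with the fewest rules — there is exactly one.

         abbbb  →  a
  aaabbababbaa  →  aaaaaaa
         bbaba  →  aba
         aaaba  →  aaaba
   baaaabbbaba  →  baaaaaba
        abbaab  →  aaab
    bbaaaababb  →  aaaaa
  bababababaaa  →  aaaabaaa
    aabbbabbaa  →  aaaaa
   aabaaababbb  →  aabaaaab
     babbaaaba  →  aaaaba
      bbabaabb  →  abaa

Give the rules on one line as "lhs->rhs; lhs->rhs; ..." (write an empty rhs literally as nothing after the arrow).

bab->ab; bb->

  | abbbb => abb => a
  | aaabbababbaa => aaaababbaa => aaaaabbaa => aaaaaaa
  | bbaba => aba
  | aaaba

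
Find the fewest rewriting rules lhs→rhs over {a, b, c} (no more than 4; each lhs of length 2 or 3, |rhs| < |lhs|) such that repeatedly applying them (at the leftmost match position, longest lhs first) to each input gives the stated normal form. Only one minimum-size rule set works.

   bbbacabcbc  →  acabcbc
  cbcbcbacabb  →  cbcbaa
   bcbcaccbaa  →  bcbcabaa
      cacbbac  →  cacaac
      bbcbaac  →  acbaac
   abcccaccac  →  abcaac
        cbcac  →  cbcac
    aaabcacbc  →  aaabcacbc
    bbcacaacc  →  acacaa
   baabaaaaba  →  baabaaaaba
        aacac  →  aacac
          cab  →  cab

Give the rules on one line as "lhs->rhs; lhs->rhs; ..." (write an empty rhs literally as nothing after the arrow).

bac->c; bb->a; cc->

  | bbbacabcbc => abacabcbc => acabcbc
  | cbcbcbacabb => cbcbccabb => cbcbabb => cbcbaa
  | bcbcaccbaa => bcbcabaa
  | cacbbac => cacaac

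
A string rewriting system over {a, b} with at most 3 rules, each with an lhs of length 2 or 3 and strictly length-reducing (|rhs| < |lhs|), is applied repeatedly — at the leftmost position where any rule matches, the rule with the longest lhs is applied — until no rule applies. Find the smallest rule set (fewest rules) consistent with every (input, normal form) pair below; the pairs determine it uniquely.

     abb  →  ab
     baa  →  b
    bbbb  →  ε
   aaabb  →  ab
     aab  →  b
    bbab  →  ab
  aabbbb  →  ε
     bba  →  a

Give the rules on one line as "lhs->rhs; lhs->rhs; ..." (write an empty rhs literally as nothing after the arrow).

  | abb => ab
  | baa => b
  | bbbb => bb => ε
  | aaabb => abb => ab

aa->; abb->ab; bb->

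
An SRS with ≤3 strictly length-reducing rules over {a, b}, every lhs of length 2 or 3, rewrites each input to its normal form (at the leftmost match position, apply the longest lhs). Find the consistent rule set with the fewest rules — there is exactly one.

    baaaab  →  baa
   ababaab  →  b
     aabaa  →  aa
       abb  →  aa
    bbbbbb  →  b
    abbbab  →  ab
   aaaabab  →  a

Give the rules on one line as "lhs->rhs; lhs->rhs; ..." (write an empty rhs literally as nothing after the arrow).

aab->; aba->; bb->a

  | baaaab => baa
  | ababaab => baab => b
  | aabaa => aa
  | abb => aa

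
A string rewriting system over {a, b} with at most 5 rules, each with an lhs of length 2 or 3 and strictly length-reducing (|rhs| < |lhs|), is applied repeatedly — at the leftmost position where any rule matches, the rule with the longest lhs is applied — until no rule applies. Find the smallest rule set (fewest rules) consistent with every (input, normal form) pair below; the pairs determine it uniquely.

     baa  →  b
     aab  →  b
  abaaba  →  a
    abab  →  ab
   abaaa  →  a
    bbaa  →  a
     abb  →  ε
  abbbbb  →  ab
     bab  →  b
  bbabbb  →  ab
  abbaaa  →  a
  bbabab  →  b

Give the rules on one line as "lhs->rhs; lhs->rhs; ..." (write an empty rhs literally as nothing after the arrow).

aa->; ba->; baa->b; bb->a

  | baa => b
  | aab => b
  | abaaba => abba => aaa => a
  | abab => ab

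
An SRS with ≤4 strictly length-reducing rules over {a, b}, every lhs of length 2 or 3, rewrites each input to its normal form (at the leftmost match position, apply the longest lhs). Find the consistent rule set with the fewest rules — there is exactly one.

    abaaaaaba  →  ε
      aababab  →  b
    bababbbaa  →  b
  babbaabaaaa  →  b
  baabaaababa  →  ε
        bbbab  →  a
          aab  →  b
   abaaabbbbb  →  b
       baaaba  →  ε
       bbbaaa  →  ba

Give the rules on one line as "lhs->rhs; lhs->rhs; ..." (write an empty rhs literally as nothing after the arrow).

aa->; ab->b; abb->ba; bb->a

  | abaaaaaba => baaaaaba => baaaba => baba => bba => aa => ε
  | aababab => babab => bbab => aab => b
  | bababbbaa => bbabbbaa => aabbbaa => bbbaa => abaa => baa => b
  | babbaabaaaa => bbaaabaaaa => aaaabaaaa => aabaaaa => baaaa => baa => b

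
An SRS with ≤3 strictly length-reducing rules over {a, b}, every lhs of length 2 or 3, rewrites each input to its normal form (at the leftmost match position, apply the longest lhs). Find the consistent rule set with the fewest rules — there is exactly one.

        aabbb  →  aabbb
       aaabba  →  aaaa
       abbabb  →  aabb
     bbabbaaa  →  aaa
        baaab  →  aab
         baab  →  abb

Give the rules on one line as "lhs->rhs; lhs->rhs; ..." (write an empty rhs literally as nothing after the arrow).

  | aabbb
  | aaabba => aaaba => aaaa
  | abbabb => ababb => aabb
  | bbabbaaa => babbaaa => abbaaa => ababa => aaba => aaa

ba->a; baa->ab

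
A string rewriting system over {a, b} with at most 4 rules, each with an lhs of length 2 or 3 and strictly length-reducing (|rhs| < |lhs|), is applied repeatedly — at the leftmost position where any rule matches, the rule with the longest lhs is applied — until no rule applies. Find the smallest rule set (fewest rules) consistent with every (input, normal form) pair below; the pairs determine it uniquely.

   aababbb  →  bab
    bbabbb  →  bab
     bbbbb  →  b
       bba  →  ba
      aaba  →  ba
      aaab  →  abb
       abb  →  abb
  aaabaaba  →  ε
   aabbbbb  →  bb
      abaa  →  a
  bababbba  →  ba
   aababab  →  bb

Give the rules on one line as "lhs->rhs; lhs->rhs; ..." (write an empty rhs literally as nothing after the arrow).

aab->bb; aba->; bba->ba; bbb->b

  | aababbb => bbabbb => babbb => bab
  | bbabbb => babbb => bab
  | bbbbb => bbb => b
  | bba => ba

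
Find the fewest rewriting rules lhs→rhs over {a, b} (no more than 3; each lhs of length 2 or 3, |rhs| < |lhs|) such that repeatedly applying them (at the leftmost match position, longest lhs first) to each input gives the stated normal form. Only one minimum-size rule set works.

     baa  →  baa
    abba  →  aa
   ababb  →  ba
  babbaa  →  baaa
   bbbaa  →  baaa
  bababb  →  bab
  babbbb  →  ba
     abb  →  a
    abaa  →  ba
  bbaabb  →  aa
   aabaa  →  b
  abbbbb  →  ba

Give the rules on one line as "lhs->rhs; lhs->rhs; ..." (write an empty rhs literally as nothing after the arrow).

aba->b; bb->; bbb->ba

  | baa
  | abba => aa
  | ababb => bbb => ba
  | babbaa => baaa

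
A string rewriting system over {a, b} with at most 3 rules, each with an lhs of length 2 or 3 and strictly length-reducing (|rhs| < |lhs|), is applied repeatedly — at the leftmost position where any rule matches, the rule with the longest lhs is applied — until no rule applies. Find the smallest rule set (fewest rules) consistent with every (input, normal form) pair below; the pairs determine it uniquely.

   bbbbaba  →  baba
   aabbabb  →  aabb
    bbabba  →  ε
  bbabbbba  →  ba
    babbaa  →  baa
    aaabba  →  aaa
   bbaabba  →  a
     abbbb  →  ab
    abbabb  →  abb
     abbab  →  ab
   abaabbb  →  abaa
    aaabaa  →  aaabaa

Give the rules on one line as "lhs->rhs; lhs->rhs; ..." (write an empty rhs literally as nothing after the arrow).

  | bbbbaba => baba
  | aabbabb => aabb
  | bbabba => bba => ε
  | bbabbbba => bbbba => ba

bba->; bbb->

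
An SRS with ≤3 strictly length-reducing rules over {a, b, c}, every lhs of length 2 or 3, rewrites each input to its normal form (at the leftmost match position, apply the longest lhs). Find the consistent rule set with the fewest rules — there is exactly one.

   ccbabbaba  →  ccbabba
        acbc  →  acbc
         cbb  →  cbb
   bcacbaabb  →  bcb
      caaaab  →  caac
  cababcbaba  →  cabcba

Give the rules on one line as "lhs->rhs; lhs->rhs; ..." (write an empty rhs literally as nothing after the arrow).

  | ccbabbaba => ccbabba
  | acbc
  | cbb
  | bcacbaabb => babaabb => baabb => bcb

aab->c; aba->a; cac->a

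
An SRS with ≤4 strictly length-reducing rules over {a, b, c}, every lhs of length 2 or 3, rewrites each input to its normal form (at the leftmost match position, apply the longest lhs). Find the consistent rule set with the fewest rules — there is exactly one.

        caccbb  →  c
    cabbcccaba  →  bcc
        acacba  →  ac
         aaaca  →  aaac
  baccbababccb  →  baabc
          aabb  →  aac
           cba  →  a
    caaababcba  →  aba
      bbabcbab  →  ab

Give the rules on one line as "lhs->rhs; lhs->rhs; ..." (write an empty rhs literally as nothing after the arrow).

bb->c; ca->c; cb->

  | caccbb => cccbb => ccb => c
  | cabbcccaba => cbbcccaba => bcccaba => bcccba => bcca => bcc
  | acacba => accba => aca => ac
  | aaaca => aaac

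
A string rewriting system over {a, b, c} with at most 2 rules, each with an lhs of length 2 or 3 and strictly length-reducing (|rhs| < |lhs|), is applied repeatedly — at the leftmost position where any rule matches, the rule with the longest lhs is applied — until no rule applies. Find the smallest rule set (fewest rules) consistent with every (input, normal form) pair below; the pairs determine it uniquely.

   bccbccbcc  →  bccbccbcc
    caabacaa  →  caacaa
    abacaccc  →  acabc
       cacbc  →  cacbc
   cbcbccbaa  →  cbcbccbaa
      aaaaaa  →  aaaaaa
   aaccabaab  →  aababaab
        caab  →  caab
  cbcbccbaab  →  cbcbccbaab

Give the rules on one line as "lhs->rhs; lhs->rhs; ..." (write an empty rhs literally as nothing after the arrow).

acc->ab; bac->c

  | bccbccbcc
  | caabacaa => caacaa
  | abacaccc => acaccc => acabc
  | cacbc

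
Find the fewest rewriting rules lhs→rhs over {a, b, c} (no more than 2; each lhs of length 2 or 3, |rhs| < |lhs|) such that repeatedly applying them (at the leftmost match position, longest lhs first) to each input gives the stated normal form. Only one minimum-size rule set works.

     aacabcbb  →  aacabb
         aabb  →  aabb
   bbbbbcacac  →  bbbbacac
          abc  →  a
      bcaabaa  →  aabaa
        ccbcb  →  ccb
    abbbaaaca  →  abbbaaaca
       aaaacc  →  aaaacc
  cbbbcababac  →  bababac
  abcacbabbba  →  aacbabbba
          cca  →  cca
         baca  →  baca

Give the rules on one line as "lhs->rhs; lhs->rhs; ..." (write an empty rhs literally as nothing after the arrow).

bc->; cbb->b

  | aacabcbb => aacabb
  | aabb
  | bbbbbcacac => bbbbacac
  | abc => a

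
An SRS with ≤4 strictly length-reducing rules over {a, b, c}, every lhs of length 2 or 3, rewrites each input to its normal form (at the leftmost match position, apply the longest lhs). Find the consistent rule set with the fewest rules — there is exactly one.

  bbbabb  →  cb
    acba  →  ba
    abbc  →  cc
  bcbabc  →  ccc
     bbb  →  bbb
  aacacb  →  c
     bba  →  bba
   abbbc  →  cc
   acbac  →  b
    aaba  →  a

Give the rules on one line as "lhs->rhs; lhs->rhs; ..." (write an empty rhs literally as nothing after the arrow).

ab->c; ac->; bc->c

  | bbbabb => bbbcb => bbcb => bcb => cb
  | acba => ba
  | abbc => cbc => cc
  | bcbabc => cbabc => cbcc => ccc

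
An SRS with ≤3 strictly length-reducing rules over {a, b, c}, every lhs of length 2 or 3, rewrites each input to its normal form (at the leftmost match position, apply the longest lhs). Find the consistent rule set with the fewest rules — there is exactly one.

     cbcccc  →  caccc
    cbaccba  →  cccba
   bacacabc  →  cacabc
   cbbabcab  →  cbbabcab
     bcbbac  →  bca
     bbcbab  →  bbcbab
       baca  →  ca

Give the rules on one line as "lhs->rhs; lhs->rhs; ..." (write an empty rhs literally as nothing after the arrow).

  | cbcccc => caccc
  | cbaccba => cccba
  | bacacabc => cacabc
  | cbbabcab

bac->c; cbc->ca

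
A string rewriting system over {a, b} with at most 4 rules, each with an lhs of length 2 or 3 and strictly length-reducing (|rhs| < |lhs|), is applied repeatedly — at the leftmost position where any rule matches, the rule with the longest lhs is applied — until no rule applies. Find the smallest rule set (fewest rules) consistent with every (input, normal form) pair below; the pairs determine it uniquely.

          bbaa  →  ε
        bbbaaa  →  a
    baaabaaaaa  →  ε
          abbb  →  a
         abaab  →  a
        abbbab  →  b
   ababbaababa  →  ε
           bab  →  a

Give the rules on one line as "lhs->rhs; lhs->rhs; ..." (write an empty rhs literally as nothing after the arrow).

aa->; ab->a; ba->a

  | bbaa => baa => aa => ε
  | bbbaaa => bbaaa => baaa => aaa => a
  | baaabaaaaa => aaabaaaaa => abaaaaa => aaaaaa => aaaa => aa => ε
  | abbb => abb => ab => a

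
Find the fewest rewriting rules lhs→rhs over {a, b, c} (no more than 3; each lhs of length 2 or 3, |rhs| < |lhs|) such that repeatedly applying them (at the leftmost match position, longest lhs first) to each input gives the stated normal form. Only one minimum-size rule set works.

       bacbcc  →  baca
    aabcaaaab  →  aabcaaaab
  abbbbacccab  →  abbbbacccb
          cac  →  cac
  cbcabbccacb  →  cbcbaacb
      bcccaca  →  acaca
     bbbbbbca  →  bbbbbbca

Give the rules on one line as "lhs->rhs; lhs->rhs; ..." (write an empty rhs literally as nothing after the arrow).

bcc->a; cab->cb

  | bacbcc => baca
  | aabcaaaab
  | abbbbacccab => abbbbacccb
  | cac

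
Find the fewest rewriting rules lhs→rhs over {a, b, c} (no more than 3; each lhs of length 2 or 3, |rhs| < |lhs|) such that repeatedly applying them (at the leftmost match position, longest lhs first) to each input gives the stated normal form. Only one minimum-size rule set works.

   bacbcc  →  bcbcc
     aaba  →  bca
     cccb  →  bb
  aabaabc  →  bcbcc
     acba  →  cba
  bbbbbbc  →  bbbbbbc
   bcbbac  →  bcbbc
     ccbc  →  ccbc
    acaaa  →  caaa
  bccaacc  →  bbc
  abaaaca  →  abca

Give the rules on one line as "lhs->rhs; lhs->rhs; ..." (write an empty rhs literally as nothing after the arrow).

  | bacbcc => bcbcc
  | aaba => bca
  | cccb => bb
  | aabaabc => bcaabc => bcbcc

aab->bc; ac->c; ccc->b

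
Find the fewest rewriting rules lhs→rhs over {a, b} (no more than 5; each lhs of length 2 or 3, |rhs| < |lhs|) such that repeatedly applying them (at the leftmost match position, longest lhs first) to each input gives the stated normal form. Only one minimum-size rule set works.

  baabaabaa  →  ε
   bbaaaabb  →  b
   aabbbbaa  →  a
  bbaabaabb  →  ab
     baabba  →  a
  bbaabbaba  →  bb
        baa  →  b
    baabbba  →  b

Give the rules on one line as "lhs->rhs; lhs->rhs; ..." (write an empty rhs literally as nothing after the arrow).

aa->; aab->a; ba->b; bbb->

  | baabaabaa => babaabaa => bbaabaa => bbabaa => bbbaa => aa => ε
  | bbaaaabb => bbaaabb => bbaabb => bbabb => bbbb => b
  | aabbbbaa => abbbaa => aaa => a
  | bbaabaabb => bbabaabb => bbbaabb => aabb => ab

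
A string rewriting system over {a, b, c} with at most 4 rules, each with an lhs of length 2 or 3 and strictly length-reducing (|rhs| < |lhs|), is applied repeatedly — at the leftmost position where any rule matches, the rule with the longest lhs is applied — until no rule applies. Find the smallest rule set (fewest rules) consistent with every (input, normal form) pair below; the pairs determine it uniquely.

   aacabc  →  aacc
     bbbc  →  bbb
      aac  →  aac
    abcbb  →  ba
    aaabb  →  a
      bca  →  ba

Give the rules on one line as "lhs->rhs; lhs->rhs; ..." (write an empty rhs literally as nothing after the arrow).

ab->; bc->b; cbb->ba

  | aacabc => aacc
  | bbbc => bbb
  | aac
  | abcbb => cbb => ba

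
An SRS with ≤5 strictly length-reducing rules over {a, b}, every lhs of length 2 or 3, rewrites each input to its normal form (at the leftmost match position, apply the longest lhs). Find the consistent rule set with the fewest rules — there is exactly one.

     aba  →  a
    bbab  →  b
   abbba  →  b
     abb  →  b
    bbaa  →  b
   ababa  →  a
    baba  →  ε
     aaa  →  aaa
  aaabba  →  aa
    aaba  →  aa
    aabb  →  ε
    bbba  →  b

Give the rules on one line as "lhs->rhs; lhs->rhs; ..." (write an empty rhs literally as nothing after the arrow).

  | aba => a
  | bbab => bbb => bb => b
  | abbba => bba => bb => b
  | abb => b

ab->; ba->; bb->b; bba->bb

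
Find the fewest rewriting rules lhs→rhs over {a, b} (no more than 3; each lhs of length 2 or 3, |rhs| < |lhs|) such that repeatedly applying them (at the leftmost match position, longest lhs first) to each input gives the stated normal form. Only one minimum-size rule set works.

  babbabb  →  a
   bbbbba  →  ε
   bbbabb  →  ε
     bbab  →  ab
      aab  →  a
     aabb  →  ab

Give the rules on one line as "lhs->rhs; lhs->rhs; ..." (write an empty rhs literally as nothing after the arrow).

aab->a; ba->; bb->

  | babbabb => bbabb => abb => a
  | bbbbba => bbba => ba => ε
  | bbbabb => babb => bb => ε
  | bbab => ab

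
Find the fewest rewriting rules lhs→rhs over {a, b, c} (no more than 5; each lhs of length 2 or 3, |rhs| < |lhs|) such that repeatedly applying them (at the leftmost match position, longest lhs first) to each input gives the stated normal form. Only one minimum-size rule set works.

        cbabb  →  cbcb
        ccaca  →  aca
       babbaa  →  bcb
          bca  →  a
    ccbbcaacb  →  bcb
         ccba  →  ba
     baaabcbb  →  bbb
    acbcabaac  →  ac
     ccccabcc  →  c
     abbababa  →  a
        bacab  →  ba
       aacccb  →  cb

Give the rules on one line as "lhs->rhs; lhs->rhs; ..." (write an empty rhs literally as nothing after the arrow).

  | cbabb => cbcb
  | ccaca => aca
  | babbaa => bcbaa => bcb
  | bca => a

aa->; ab->c; bca->a; cc->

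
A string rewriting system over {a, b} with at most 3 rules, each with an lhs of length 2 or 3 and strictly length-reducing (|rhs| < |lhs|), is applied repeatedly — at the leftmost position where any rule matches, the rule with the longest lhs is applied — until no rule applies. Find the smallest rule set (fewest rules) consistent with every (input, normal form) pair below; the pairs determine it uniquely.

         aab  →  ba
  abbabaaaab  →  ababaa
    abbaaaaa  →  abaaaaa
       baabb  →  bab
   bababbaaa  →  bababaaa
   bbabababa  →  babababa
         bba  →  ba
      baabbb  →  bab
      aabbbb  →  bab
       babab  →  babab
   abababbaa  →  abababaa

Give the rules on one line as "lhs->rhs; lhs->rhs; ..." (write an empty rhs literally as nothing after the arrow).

aab->ba; bb->b

  | aab => ba
  | abbabaaaab => ababaaaab => ababaaba => ababbaa => ababaa
  | abbaaaaa => abaaaaa
  | baabb => bbab => bab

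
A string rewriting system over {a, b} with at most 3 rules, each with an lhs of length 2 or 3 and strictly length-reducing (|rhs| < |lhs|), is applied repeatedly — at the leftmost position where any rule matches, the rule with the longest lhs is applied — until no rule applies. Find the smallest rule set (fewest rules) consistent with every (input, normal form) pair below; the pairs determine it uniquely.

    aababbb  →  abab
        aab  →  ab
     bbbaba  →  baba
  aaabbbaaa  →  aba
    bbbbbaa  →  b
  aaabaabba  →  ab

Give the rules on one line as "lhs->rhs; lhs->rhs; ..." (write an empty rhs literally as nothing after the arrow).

aa->; aab->ab; bb->

  | aababbb => ababbb => abab
  | aab => ab
  | bbbaba => baba
  | aaabbbaaa => abbbaaa => abaaa => aba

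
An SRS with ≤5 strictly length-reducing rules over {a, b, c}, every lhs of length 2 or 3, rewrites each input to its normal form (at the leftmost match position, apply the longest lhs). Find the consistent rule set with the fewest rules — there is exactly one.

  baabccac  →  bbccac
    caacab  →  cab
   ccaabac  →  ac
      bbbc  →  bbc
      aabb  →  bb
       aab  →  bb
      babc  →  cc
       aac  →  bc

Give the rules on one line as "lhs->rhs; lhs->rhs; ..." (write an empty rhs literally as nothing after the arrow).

  | baabccac => bbbccac => bbccac
  | caacab => cbcab => cab
  | ccaabac => ccbbac => cbac => ac
  | bbbc => bbc

aa->b; bab->c; bbb->bb; cb->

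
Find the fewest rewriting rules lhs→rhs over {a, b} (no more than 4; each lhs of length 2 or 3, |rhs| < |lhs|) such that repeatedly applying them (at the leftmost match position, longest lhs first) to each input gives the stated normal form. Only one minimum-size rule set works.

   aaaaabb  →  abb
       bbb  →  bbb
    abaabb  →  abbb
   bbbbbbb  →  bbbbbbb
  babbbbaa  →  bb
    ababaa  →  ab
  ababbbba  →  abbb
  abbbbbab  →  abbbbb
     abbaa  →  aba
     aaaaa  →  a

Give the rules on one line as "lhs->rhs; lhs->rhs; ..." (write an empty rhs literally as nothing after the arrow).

  | aaaaabb => aaabb => abb
  | bbb
  | abaabb => abbb
  | bbbbbbb

aa->; bab->b; bba->b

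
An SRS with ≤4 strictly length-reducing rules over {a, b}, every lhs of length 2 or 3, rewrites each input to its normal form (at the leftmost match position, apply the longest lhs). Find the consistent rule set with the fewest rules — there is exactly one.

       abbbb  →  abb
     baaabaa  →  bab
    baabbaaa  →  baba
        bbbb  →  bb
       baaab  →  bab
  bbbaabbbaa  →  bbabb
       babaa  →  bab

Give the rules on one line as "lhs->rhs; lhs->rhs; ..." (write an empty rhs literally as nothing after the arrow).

  | abbbb => abbb => abb
  | baaabaa => babaa => bab
  | baabbaaa => babaaa => baba
  | bbbb => bbb => bb

aa->; aab->a; bbb->bb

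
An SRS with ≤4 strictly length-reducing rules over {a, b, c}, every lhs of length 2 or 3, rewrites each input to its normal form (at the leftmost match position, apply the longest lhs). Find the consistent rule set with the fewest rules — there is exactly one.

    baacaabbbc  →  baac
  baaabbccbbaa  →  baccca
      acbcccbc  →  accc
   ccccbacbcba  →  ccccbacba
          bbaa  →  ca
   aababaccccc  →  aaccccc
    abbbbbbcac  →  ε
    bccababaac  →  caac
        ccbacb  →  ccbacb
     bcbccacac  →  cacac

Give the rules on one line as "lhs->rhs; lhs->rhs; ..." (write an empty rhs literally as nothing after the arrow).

  | baacaabbbc => baacabbc => baacbc => baac
  | baaabbccbbaa => baabccbbaa => baccbbaa => baccca
  | acbcccbc => acccbc => accc
  | ccccbacbcba => ccccbacba

ab->; bba->c; bc->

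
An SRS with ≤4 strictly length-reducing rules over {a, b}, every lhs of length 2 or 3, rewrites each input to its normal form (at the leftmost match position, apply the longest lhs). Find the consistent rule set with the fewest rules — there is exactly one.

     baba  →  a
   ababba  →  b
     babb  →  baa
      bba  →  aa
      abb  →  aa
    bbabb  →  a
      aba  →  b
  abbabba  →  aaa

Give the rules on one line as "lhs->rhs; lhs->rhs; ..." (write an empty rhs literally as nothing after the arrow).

aab->b; aba->b; bb->a

  | baba => bb => a
  | ababba => bbba => aba => b
  | babb => baa
  | bba => aa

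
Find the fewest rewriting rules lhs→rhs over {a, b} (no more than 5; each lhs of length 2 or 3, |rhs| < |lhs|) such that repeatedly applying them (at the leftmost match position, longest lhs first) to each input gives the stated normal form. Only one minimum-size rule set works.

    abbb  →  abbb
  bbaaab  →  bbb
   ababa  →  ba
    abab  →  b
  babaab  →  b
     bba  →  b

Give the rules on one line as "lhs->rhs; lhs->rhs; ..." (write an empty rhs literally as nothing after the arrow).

aa->b; aaa->b; bab->aa; bba->b

  | abbb
  | bbaaab => baab => bbb
  | ababa => aaaa => ba
  | abab => aaa => b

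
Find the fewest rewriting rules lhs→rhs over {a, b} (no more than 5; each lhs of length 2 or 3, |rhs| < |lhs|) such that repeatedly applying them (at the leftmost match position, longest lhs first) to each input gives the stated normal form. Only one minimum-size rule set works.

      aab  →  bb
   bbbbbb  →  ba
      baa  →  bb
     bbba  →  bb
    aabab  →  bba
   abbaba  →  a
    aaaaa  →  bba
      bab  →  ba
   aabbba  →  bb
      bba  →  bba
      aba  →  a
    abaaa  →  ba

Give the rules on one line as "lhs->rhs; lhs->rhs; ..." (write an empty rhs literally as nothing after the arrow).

aa->b; aba->a; bab->ba; bbb->ba

  | aab => bb
  | bbbbbb => babbb => babb => bab => ba
  | baa => bb
  | bbba => baa => bb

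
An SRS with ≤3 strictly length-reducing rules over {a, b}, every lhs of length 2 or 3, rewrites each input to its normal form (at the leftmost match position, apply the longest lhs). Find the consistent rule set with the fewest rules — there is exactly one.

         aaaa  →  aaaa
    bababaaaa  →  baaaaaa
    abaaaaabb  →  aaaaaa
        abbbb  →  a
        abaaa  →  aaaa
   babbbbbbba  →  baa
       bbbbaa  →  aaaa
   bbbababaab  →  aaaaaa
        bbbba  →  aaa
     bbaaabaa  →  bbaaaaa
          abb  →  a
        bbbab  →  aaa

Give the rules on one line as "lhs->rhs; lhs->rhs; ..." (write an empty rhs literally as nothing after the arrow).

  | aaaa
  | bababaaaa => baabaaaa => baaaaaa
  | abaaaaabb => aaaaaabb => aaaaaab => aaaaaa
  | abbbb => abbb => abb => ab => a

ab->a; bbb->aa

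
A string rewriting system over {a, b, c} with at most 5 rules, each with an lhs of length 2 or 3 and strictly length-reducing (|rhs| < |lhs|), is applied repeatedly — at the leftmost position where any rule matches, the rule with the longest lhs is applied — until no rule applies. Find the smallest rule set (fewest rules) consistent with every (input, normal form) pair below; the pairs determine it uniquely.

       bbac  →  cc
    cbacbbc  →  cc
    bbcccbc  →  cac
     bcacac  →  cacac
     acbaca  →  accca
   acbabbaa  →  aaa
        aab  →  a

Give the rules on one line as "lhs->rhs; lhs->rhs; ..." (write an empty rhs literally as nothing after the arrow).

ab->; ba->c; bc->c; ccb->a

  | bbac => bcc => cc
  | cbacbbc => cccbbc => cabc => cc
  | bbcccbc => bcccbc => cccbc => cac
  | bcacac => cacac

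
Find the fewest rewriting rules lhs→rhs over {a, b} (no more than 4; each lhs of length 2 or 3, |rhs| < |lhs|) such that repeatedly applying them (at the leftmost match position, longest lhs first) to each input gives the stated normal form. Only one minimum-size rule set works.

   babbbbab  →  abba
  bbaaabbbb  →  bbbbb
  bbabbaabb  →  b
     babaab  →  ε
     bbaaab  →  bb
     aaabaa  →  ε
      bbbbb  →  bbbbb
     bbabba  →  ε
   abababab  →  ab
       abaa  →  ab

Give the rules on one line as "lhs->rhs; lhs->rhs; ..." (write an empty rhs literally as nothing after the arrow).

aa->; aaa->aa; aab->; bab->a

  | babbbbab => abbbab => abba
  | bbaaabbbb => bbaabbbb => bbbbb
  | bbabbaabb => babaabb => aaabb => aabb => b
  | babaab => aaab => aab => ε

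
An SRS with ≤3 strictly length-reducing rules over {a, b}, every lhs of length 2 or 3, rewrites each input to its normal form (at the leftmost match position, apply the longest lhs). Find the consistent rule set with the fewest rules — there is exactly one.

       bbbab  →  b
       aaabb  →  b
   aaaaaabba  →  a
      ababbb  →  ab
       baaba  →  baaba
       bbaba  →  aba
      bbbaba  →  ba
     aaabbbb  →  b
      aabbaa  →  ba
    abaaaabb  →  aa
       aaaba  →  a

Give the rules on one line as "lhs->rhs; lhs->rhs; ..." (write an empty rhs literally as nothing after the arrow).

  | bbbab => bab => b
  | aaabb => bbb => b
  | aaaaaabba => baaabba => bbbba => bba => a
  | ababbb => abbb => ab

aaa->b; bab->b; bb->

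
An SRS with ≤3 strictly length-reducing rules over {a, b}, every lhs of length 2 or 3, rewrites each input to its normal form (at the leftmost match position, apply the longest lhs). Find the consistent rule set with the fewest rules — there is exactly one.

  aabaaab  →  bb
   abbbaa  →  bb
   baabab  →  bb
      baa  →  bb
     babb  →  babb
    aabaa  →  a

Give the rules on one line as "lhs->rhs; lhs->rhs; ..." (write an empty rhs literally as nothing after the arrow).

  | aabaaab => bbaaab => bbbab => aab => bb
  | abbbaa => aaaa => baa => bb
  | baabab => bbbab => aab => bb
  | baa => bb

aa->b; bbb->a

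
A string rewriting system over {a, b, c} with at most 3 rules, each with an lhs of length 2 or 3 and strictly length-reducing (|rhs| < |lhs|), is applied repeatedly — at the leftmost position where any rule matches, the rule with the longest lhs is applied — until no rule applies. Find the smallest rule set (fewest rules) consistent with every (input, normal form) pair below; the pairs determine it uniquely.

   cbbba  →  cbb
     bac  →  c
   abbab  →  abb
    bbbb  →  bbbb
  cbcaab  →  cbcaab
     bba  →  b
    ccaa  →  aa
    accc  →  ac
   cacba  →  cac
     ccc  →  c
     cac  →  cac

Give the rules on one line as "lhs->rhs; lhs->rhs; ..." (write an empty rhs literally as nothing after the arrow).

ba->; cc->

  | cbbba => cbb
  | bac => c
  | abbab => abb
  | bbbb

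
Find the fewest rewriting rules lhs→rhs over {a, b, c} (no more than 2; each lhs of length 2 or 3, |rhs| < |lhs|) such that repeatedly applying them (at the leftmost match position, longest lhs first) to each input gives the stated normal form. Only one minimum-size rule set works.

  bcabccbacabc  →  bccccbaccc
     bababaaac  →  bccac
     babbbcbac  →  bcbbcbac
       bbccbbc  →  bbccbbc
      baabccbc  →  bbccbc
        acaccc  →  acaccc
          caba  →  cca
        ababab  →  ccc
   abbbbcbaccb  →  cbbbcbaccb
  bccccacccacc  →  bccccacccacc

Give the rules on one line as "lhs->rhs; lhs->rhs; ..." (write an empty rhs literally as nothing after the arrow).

aa->; ab->c

  | bcabccbacabc => bccccbacabc => bccccbaccc
  | bababaaac => bcabaaac => bccaaac => bccac
  | babbbcbac => bcbbcbac
  | bbccbbc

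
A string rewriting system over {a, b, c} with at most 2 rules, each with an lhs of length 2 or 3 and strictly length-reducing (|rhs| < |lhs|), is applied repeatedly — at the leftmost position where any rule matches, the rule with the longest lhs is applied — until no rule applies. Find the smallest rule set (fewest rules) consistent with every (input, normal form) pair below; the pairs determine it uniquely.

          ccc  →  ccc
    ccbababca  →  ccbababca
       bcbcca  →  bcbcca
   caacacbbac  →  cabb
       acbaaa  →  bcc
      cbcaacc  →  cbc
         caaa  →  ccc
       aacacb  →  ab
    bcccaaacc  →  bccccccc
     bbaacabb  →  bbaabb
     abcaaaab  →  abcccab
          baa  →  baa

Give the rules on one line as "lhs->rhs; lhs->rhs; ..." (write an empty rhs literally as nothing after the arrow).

aaa->cc; ac->

  | ccc
  | ccbababca
  | bcbcca
  | caacacbbac => caacbbac => cabbac => cabb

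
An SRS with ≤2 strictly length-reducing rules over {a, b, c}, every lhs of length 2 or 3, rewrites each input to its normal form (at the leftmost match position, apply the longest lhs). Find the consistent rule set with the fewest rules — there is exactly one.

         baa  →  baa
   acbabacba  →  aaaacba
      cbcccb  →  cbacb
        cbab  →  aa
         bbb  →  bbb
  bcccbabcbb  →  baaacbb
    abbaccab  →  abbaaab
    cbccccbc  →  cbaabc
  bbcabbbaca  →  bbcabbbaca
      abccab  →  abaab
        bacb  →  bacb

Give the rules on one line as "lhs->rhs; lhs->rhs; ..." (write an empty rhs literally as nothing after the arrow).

  | baa
  | acbabacba => accaacba => aaaacba
  | cbcccb => cbacb
  | cbab => cca => aa

bab->ca; cc->a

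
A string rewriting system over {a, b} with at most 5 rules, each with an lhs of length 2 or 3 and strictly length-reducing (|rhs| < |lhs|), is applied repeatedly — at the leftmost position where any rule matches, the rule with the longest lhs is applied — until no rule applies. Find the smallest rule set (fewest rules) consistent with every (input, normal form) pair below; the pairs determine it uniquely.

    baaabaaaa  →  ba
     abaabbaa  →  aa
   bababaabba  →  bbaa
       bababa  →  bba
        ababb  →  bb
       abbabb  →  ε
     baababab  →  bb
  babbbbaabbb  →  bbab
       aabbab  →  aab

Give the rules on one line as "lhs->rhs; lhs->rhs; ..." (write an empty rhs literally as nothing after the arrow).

aaa->a; aba->; abb->; bbb->bb

  | baaabaaaa => babaaaa => baaa => ba
  | abaabbaa => abbaa => aa
  | bababaabba => bbaabba => bbaa
  | bababa => bba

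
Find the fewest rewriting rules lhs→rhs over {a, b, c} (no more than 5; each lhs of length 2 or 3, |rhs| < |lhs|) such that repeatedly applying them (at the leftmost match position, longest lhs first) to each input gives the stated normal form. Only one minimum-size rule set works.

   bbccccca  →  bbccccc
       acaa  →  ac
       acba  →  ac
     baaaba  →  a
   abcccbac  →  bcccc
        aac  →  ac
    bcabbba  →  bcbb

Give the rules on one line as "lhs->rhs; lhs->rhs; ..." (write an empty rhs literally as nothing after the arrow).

aa->a; abc->bc; ba->; ca->c

  | bbccccca => bbccccc
  | acaa => aca => ac
  | acba => ac
  | baaaba => aaba => aba => a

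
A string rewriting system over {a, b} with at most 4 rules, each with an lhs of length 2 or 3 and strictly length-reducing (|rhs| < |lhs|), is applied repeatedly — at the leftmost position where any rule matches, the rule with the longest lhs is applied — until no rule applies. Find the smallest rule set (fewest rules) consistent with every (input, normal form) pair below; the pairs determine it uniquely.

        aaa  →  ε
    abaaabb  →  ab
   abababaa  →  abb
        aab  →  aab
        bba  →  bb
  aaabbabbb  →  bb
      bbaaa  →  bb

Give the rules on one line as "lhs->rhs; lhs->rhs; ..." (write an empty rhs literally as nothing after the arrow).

  | aaa => ε
  | abaaabb => ababb => abab => aba => ab
  | abababaa => abaabaa => abbaa => abb
  | aab

aaa->; ba->b; baa->b; bab->ba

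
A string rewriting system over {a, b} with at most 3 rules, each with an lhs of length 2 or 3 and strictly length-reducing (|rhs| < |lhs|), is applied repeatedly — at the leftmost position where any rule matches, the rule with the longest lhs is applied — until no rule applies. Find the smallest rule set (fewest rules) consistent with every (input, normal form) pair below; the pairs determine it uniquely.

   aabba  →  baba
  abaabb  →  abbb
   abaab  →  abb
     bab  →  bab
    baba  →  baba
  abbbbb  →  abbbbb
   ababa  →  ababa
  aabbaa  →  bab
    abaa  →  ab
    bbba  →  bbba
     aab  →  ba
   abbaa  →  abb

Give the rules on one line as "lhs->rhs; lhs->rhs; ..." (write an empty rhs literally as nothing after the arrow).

  | aabba => baba
  | abaabb => abbb
  | abaab => abb
  | bab

aab->ba; baa->b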